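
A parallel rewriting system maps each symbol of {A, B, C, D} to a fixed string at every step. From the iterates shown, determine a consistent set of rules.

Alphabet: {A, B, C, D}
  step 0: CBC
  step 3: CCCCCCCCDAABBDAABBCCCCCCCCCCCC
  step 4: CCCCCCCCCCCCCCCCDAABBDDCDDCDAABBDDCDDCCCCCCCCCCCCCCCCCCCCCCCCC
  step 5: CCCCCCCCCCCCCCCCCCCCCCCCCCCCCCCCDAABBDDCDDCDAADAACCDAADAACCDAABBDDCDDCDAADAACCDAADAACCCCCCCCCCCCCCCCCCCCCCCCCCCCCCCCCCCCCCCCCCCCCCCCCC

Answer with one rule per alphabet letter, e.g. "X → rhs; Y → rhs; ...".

  step 4 ⇒ step 5: CCCCCCCCCCCCCCCCDAABBDDCDDCDAABBDDCDDCCCCCCCCCCCCCCCCCCCCCCCCC ⇒ CC·CC·CC·CC·CC·CC·CC·CC·CC·CC·CC·CC·CC·CC·CC·CC·DAA·B·B·DDC·DDC·DAA·DAA·CC·DAA·DAA·CC·DAA·B·B·DDC·DDC·DAA·DAA·CC·DAA·DAA·CC·CC·CC·CC·CC·CC·CC·CC·CC·CC·CC·CC·CC·CC·CC·CC·CC·CC·CC·CC·CC·CC·CC·CC·CC
    A ↦ B
    B ↦ DDC
    C ↦ CC
    D ↦ DAA

A->B, B->DDC, C->CC, D->DAA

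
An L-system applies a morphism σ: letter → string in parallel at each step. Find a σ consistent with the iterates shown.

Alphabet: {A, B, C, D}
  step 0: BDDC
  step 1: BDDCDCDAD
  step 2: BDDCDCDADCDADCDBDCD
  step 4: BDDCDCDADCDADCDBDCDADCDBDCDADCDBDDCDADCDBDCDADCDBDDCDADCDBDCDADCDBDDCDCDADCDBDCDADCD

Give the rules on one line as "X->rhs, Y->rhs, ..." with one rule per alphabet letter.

  step 1 ⇒ step 2: BDDCDCDAD ⇒ BDD·CD·CD·AD·CD·AD·CD·BD·CD
    A ↦ BD
    B ↦ BDD
    C ↦ AD
    D ↦ CD

A->BD, B->BDD, C->AD, D->CD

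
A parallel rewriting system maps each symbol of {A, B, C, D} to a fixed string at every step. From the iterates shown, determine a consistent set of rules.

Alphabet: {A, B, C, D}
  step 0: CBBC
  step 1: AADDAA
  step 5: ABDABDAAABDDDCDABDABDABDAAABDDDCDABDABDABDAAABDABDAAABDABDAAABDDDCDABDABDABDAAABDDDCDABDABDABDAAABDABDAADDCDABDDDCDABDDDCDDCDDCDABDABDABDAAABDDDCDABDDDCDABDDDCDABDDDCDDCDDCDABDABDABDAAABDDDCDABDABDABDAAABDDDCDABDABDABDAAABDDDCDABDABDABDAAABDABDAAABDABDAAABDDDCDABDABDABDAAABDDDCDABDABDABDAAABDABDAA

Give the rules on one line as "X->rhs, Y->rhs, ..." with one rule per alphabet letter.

A->DDC, B->D, C->AA, D->ABD

  step 0 ⇒ step 1: CBBC ⇒ AA·D·D·AA
    B ↦ D
    C ↦ AA
    A ↦ DDC  (constrained at step 1)
    D ↦ ABD  (constrained at step 1)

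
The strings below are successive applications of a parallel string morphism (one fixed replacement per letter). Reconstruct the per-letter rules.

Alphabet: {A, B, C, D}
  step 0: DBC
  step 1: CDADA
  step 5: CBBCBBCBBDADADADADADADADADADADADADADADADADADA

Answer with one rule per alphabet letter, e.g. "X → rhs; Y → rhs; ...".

  step 0 ⇒ step 1: DBC ⇒ C·DA·DA
    B ↦ DA
    C ↦ DA
    D ↦ C
    A ↦ BB  (constrained at step 1)

A->BB, B->DA, C->DA, D->C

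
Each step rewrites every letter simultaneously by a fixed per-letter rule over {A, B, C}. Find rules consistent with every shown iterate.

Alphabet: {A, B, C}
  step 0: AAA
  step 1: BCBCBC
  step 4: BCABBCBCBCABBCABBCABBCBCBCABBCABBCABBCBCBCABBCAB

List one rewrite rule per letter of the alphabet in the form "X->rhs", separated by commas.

  step 0 ⇒ step 1: AAA ⇒ BC·BC·BC
    A ↦ BC
    B ↦ BC  (constrained at step 1)
    C ↦ AB  (constrained at step 1)

A->BC, B->BC, C->AB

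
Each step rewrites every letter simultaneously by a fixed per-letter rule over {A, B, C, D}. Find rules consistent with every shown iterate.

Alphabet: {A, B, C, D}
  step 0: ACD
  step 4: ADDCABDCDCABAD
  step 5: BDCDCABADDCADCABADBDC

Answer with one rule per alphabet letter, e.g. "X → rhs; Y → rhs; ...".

  step 4 ⇒ step 5: ADDCABDCDCABAD ⇒ B·DC·DC·A·B·AD·DC·A·DC·A·B·AD·B·DC
    A ↦ B
    B ↦ AD
    C ↦ A
    D ↦ DC

A->B, B->AD, C->A, D->DC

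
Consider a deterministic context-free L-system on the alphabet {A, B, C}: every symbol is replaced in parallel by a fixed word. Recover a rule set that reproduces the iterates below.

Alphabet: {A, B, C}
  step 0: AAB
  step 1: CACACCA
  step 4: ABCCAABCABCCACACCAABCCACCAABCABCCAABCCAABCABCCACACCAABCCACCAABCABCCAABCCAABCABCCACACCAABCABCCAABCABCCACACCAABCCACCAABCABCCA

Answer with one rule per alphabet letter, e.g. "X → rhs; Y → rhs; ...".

  step 0 ⇒ step 1: AAB ⇒ CA·CA·CCA
    A ↦ CA
    B ↦ CCA
    C ↦ ABC  (constrained at step 1)

A->CA, B->CCA, C->ABC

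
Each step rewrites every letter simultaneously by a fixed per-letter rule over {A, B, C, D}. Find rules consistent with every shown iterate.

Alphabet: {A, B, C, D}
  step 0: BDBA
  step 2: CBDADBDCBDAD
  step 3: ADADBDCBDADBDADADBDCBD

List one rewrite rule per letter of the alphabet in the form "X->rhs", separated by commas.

A->C, B->AD, C->AD, D->BD

  step 2 ⇒ step 3: CBDADBDCBDAD ⇒ AD·AD·BD·C·BD·AD·BD·AD·AD·BD·C·BD
    A ↦ C
    B ↦ AD
    C ↦ AD
    D ↦ BD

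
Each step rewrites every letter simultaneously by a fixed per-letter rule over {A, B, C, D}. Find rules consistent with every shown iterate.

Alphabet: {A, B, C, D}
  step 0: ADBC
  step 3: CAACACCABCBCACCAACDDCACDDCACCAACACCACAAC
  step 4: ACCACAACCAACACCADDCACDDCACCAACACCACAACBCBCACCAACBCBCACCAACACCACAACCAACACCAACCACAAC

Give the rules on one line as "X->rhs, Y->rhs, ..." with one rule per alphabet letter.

A->CA, B->DDC, C->AC, D->BC

  step 3 ⇒ step 4: CAACACCABCBCACCAACDDCACDDCACCAACACCACAAC ⇒ AC·CA·CA·AC·CA·AC·AC·CA·DDC·AC·DDC·AC·CA·AC·AC·CA·CA·AC·BC·BC·AC·CA·AC·BC·BC·AC·CA·AC·AC·CA·CA·AC·CA·AC·AC·CA·AC·CA·CA·AC
    A ↦ CA
    B ↦ DDC
    C ↦ AC
    D ↦ BC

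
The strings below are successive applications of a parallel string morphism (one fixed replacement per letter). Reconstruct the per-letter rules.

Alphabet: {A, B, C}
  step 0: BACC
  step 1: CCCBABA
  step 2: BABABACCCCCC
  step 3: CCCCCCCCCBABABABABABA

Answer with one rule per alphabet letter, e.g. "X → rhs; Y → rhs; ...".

A->CC, B->C, C->BA

  step 2 ⇒ step 3: BABABACCCCCC ⇒ C·CC·C·CC·C·CC·BA·BA·BA·BA·BA·BA
    A ↦ CC
    B ↦ C
    C ↦ BA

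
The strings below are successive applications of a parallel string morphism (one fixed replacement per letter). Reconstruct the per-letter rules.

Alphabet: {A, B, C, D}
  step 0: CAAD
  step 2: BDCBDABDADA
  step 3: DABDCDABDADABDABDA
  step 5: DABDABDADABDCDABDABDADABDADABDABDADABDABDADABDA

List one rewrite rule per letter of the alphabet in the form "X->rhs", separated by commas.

A->DA, B->DA, C->DC, D->B

  step 2 ⇒ step 3: BDCBDABDADA ⇒ DA·B·DC·DA·B·DA·DA·B·DA·B·DA
    A ↦ DA
    B ↦ DA
    C ↦ DC
    D ↦ B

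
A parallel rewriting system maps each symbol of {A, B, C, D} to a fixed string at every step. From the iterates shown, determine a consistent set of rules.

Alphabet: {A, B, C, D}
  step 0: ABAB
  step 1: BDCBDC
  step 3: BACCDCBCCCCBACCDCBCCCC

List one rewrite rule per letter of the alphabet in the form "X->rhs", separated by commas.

A->B, B->DC, C->CC, D->BA

  step 0 ⇒ step 1: ABAB ⇒ B·DC·B·DC
    A ↦ B
    B ↦ DC
    C ↦ CC  (constrained at step 1)
    D ↦ BA  (constrained at step 1)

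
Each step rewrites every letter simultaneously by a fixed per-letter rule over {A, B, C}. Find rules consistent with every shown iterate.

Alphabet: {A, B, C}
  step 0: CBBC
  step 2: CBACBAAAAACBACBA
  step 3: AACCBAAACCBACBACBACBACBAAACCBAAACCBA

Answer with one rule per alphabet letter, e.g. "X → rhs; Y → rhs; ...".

A->CBA, B->C, C->AA

  step 2 ⇒ step 3: CBACBAAAAACBACBA ⇒ AA·C·CBA·AA·C·CBA·CBA·CBA·CBA·CBA·AA·C·CBA·AA·C·CBA
    A ↦ CBA
    B ↦ C
    C ↦ AA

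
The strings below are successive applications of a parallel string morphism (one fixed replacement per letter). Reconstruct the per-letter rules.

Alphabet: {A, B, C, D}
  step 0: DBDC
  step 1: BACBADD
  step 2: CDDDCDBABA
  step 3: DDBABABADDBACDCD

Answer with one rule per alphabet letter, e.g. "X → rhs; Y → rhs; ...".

A->D, B->C, C->DD, D->BA

  step 2 ⇒ step 3: CDDDCDBABA ⇒ DD·BA·BA·BA·DD·BA·C·D·C·D
    A ↦ D
    B ↦ C
    C ↦ DD
    D ↦ BA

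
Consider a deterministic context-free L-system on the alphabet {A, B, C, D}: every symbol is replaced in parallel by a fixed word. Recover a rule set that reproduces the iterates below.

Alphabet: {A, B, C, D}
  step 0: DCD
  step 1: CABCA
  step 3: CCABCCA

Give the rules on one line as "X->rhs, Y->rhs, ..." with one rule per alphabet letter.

A->D, B->C, C->B, D->CA

  step 0 ⇒ step 1: DCD ⇒ CA·B·CA
    C ↦ B
    D ↦ CA
    A ↦ D  (constrained at step 1)
    B ↦ C  (constrained at step 1)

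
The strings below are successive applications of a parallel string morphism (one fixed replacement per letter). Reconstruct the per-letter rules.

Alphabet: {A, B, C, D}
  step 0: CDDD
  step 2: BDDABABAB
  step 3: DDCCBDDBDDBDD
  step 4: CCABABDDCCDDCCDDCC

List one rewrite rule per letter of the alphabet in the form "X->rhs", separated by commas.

  step 3 ⇒ step 4: DDCCBDDBDDBDD ⇒ C·C·AB·AB·DD·C·C·DD·C·C·DD·C·C
    B ↦ DD
    C ↦ AB
    D ↦ C
  step 2 ⇒ step 3: BDDABABAB ⇒ DD·C·C·B·DD·B·DD·B·DD
    A ↦ B

A->B, B->DD, C->AB, D->C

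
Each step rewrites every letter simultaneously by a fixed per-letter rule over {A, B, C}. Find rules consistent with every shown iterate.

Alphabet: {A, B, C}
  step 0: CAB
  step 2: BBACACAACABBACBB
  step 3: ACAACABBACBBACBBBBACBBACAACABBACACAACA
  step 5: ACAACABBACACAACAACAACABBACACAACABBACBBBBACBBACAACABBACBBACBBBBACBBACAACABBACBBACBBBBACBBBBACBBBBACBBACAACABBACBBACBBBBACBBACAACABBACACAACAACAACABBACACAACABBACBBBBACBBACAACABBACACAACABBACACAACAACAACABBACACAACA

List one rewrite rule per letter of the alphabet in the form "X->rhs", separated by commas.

A->BB, B->ACA, C->AC

  step 2 ⇒ step 3: BBACACAACABBACBB ⇒ ACA·ACA·BB·AC·BB·AC·BB·BB·AC·BB·ACA·ACA·BB·AC·ACA·ACA
    A ↦ BB
    B ↦ ACA
    C ↦ AC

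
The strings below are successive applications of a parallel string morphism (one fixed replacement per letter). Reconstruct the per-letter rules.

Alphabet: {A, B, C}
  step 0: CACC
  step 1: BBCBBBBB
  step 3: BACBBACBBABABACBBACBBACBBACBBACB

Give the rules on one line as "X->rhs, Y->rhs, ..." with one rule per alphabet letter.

  step 0 ⇒ step 1: CACC ⇒ BB·CB·BB·BB
    A ↦ CB
    C ↦ BB
    B ↦ BA  (constrained at step 1)

A->CB, B->BA, C->BB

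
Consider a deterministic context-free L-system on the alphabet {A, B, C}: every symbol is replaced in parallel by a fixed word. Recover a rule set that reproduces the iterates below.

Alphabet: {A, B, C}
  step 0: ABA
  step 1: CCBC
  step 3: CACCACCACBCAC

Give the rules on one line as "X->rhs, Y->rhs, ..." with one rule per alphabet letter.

  step 0 ⇒ step 1: ABA ⇒ C·CB·C
    A ↦ C
    B ↦ CB
    C ↦ CA  (constrained at step 1)

A->C, B->CB, C->CA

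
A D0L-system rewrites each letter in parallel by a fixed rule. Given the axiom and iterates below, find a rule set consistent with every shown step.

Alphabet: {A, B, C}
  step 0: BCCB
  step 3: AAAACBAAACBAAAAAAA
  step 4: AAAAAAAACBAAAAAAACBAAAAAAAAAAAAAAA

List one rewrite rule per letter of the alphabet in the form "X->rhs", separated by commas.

A->AA, B->A, C->CB

  step 3 ⇒ step 4: AAAACBAAACBAAAAAAA ⇒ AA·AA·AA·AA·CB·A·AA·AA·AA·CB·A·AA·AA·AA·AA·AA·AA·AA
    A ↦ AA
    B ↦ A
    C ↦ CB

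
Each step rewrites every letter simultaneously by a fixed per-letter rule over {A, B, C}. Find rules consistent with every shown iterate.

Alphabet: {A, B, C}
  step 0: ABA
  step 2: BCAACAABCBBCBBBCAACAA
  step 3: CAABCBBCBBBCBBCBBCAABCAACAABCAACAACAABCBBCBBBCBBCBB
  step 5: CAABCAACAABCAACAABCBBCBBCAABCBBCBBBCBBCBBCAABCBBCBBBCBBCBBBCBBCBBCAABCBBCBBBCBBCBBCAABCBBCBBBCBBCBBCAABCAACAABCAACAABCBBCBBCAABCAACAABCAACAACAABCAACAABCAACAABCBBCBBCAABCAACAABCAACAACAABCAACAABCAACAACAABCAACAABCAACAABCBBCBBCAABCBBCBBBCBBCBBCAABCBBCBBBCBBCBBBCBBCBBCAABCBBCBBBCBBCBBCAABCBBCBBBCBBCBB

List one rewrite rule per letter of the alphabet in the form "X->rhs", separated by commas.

A->CBB, B->CAA, C->B

  step 2 ⇒ step 3: BCAACAABCBBCBBBCAACAA ⇒ CAA·B·CBB·CBB·B·CBB·CBB·CAA·B·CAA·CAA·B·CAA·CAA·CAA·B·CBB·CBB·B·CBB·CBB
    A ↦ CBB
    B ↦ CAA
    C ↦ B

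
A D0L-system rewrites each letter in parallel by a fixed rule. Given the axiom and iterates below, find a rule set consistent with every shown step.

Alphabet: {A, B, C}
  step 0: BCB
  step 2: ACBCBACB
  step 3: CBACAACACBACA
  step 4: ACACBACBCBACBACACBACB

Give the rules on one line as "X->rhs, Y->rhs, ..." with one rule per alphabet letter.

  step 3 ⇒ step 4: CBACAACACBACA ⇒ A·CA·CB·A·CB·CB·A·CB·A·CA·CB·A·CB
    A ↦ CB
    B ↦ CA
    C ↦ A

A->CB, B->CA, C->A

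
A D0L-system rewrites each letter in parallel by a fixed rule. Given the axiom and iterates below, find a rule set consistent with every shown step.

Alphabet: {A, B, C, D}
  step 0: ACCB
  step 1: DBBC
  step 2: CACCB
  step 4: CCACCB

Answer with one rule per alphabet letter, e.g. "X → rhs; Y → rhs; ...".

A->D, B->C, C->B, D->CA

  step 1 ⇒ step 2: DBBC ⇒ CA·C·C·B
    B ↦ C
    C ↦ B
    D ↦ CA
  step 0 ⇒ step 1: ACCB ⇒ D·B·B·C
    A ↦ D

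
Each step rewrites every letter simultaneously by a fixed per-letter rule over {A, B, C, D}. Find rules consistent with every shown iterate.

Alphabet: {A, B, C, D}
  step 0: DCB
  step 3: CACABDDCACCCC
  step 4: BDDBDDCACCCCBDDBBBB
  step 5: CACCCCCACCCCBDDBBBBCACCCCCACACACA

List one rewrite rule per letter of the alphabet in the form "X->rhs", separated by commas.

  step 4 ⇒ step 5: BDDBDDCACCCCBDDBBBB ⇒ CA·CC·CC·CA·CC·CC·B·DD·B·B·B·B·CA·CC·CC·CA·CA·CA·CA
    A ↦ DD
    B ↦ CA
    C ↦ B
    D ↦ CC

A->DD, B->CA, C->B, D->CC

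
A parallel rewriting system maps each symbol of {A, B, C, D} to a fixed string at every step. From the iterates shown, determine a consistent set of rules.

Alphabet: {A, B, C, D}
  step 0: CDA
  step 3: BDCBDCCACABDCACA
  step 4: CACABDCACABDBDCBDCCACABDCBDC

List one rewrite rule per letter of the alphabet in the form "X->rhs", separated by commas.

  step 3 ⇒ step 4: BDCBDCCACABDCACA ⇒ CA·CA·BD·CA·CA·BD·BD·C·BD·C·CA·CA·BD·C·BD·C
    A ↦ C
    B ↦ CA
    C ↦ BD
    D ↦ CA

A->C, B->CA, C->BD, D->CA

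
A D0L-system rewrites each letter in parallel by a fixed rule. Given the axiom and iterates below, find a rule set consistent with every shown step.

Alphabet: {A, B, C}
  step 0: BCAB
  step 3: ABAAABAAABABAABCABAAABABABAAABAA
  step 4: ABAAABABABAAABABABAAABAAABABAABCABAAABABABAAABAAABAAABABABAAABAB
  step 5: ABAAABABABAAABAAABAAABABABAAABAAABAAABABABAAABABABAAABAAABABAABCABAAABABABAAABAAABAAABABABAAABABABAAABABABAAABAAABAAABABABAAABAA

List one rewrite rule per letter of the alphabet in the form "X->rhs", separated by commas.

A->AB, B->AA, C->BC

  step 4 ⇒ step 5: ABAAABABABAAABABABAAABAAABABAABCABAAABABABAAABAAABAAABABABAAABAB ⇒ AB·AA·AB·AB·AB·AA·AB·AA·AB·AA·AB·AB·AB·AA·AB·AA·AB·AA·AB·AB·AB·AA·AB·AB·AB·AA·AB·AA·AB·AB·AA·BC·AB·AA·AB·AB·AB·AA·AB·AA·AB·AA·AB·AB·AB·AA·AB·AB·AB·AA·AB·AB·AB·AA·AB·AA·AB·AA·AB·AB·AB·AA·AB·AA
    A ↦ AB
    B ↦ AA
    C ↦ BC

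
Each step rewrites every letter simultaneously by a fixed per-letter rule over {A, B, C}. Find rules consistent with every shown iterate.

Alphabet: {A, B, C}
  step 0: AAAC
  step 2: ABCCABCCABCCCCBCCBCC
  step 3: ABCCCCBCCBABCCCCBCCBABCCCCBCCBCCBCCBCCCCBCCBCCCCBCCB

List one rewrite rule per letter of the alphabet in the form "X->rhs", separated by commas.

A->AB, B->CC, C->CCB

  step 2 ⇒ step 3: ABCCABCCABCCCCBCCBCC ⇒ AB·CC·CCB·CCB·AB·CC·CCB·CCB·AB·CC·CCB·CCB·CCB·CCB·CC·CCB·CCB·CC·CCB·CCB
    A ↦ AB
    B ↦ CC
    C ↦ CCB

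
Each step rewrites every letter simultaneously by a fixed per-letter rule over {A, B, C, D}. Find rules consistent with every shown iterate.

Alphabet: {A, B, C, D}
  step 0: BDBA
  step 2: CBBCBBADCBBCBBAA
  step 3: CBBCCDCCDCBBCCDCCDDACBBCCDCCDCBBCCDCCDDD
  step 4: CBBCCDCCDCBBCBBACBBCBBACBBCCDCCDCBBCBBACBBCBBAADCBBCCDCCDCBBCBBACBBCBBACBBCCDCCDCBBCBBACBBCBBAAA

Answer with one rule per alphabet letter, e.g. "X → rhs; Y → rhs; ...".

A->D, B->CCD, C->CBB, D->A

  step 3 ⇒ step 4: CBBCCDCCDCBBCCDCCDDACBBCCDCCDCBBCCDCCDDD ⇒ CBB·CCD·CCD·CBB·CBB·A·CBB·CBB·A·CBB·CCD·CCD·CBB·CBB·A·CBB·CBB·A·A·D·CBB·CCD·CCD·CBB·CBB·A·CBB·CBB·A·CBB·CCD·CCD·CBB·CBB·A·CBB·CBB·A·A·A
    A ↦ D
    B ↦ CCD
    C ↦ CBB
    D ↦ A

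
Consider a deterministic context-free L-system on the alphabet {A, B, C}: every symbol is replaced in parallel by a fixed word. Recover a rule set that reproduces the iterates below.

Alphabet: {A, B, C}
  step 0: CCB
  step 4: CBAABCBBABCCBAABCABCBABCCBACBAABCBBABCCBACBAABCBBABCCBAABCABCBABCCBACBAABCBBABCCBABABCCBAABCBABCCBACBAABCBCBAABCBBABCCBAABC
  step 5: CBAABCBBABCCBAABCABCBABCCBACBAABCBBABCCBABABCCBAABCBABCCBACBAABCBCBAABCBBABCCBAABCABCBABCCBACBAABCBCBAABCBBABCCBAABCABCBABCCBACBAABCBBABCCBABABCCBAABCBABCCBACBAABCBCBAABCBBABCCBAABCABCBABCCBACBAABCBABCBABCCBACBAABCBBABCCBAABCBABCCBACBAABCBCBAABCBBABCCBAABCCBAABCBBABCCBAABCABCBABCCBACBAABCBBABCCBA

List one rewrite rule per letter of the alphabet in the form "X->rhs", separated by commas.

  step 4 ⇒ step 5: CBAABCBBABCCBAABCABCBABCCBACBAABCBBABCCBACBAABCBBABCCBAABCABCBABCCBACBAABCBBABCCBABABCCBAABCBABCCBACBAABCBCBAABCBBABCCBAABC ⇒ CBA·ABC·B·B·ABC·CBA·ABC·ABC·B·ABC·CBA·CBA·ABC·B·B·ABC·CBA·B·ABC·CBA·ABC·B·ABC·CBA·CBA·ABC·B·CBA·ABC·B·B·ABC·CBA·ABC·ABC·B·ABC·CBA·CBA·ABC·B·CBA·ABC·B·B·ABC·CBA·ABC·ABC·B·ABC·CBA·CBA·ABC·B·B·ABC·CBA·B·ABC·CBA·ABC·B·ABC·CBA·CBA·ABC·B·CBA·ABC·B·B·ABC·CBA·ABC·ABC·B·ABC·CBA·CBA·ABC·B·ABC·B·ABC·CBA·CBA·ABC·B·B·ABC·CBA·ABC·B·ABC·CBA·CBA·ABC·B·CBA·ABC·B·B·ABC·CBA·ABC·CBA·ABC·B·B·ABC·CBA·ABC·ABC·B·ABC·CBA·CBA·ABC·B·B·ABC·CBA
    A ↦ B
    B ↦ ABC
    C ↦ CBA

A->B, B->ABC, C->CBA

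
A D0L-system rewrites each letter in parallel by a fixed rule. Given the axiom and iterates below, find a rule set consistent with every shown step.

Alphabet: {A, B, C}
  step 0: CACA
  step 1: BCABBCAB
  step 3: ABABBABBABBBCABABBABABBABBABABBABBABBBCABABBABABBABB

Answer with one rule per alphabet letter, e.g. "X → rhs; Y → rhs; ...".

  step 0 ⇒ step 1: CACA ⇒ BC·AB·BC·AB
    A ↦ AB
    C ↦ BC
    B ↦ ABB  (constrained at step 1)

A->AB, B->ABB, C->BC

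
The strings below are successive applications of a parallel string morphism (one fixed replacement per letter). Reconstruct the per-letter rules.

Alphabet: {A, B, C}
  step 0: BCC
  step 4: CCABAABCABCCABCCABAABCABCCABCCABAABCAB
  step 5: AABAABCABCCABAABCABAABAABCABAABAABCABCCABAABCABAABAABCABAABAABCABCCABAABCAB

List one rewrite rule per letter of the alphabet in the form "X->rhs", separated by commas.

A->C, B->AB, C->AAB

  step 4 ⇒ step 5: CCABAABCABCCABCCABAABCABCCABCCABAABCAB ⇒ AAB·AAB·C·AB·C·C·AB·AAB·C·AB·AAB·AAB·C·AB·AAB·AAB·C·AB·C·C·AB·AAB·C·AB·AAB·AAB·C·AB·AAB·AAB·C·AB·C·C·AB·AAB·C·AB
    A ↦ C
    B ↦ AB
    C ↦ AAB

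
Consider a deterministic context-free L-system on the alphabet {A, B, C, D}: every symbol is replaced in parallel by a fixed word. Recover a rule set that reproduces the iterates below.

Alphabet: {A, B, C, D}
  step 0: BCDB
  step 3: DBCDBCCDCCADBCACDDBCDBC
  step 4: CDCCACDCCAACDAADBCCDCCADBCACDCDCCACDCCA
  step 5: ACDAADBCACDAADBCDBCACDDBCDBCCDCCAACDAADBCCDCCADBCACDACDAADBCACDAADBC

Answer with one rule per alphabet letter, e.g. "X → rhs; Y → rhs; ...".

A->DBC, B->CC, C->A, D->CD

  step 4 ⇒ step 5: CDCCACDCCAACDAADBCCDCCADBCACDCDCCACDCCA ⇒ A·CD·A·A·DBC·A·CD·A·A·DBC·DBC·A·CD·DBC·DBC·CD·CC·A·A·CD·A·A·DBC·CD·CC·A·DBC·A·CD·A·CD·A·A·DBC·A·CD·A·A·DBC
    A ↦ DBC
    B ↦ CC
    C ↦ A
    D ↦ CD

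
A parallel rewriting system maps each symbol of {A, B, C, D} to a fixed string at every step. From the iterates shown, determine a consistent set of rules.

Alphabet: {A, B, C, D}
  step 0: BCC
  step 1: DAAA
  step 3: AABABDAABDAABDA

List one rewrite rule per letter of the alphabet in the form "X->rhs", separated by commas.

  step 0 ⇒ step 1: BCC ⇒ DA·A·A
    B ↦ DA
    C ↦ A
    A ↦ AB  (constrained at step 1)
    D ↦ CA  (constrained at step 1)

A->AB, B->DA, C->A, D->CA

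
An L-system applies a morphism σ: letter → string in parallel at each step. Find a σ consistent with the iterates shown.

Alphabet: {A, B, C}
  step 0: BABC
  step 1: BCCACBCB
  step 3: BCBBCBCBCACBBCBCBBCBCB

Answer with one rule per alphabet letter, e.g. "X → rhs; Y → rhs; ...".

A->CAC, B->BC, C->B

  step 0 ⇒ step 1: BABC ⇒ BC·CAC·BC·B
    A ↦ CAC
    B ↦ BC
    C ↦ B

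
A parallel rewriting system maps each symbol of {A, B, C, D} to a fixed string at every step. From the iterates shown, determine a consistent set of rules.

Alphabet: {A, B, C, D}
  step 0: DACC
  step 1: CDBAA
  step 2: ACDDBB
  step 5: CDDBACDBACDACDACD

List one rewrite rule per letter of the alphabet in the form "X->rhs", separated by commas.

  step 1 ⇒ step 2: CDBAA ⇒ A·CD·D·B·B
    A ↦ B
    B ↦ D
    C ↦ A
    D ↦ CD

A->B, B->D, C->A, D->CD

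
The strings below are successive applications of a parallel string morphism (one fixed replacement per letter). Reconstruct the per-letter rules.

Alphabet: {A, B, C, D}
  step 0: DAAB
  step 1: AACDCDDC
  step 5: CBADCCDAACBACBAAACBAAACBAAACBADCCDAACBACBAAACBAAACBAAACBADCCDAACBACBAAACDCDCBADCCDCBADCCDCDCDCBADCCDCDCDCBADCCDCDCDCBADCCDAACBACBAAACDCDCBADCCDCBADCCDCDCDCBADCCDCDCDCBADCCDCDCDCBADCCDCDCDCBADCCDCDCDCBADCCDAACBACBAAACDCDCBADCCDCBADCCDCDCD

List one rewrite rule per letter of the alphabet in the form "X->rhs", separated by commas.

  step 0 ⇒ step 1: DAAB ⇒ AA·CD·CD·DC
    A ↦ CD
    B ↦ DC
    D ↦ AA
    C ↦ CBA  (constrained at step 1)

A->CD, B->DC, C->CBA, D->AA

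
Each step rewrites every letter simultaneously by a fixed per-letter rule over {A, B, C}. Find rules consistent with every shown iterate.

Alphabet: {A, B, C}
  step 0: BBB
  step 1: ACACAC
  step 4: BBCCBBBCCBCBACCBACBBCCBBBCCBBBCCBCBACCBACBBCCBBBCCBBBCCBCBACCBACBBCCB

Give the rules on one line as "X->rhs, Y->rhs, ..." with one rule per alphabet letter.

A->BBC, B->AC, C->CB

  step 0 ⇒ step 1: BBB ⇒ AC·AC·AC
    B ↦ AC
    A ↦ BBC  (constrained at step 1)
    C ↦ CB  (constrained at step 1)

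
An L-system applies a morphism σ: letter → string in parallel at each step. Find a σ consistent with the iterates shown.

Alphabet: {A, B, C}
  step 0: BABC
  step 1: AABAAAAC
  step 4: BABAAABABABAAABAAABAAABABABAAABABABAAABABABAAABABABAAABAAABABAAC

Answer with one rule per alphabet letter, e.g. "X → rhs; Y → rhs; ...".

A->BA, B->AA, C->AC

  step 0 ⇒ step 1: BABC ⇒ AA·BA·AA·AC
    A ↦ BA
    B ↦ AA
    C ↦ AC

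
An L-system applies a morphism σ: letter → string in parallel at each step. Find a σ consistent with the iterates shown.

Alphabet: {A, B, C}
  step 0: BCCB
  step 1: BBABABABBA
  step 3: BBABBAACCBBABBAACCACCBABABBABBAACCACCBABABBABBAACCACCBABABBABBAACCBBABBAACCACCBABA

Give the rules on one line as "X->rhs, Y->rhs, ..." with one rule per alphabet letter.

  step 0 ⇒ step 1: BCCB ⇒ BBA·BA·BA·BBA
    B ↦ BBA
    C ↦ BA
    A ↦ ACC  (constrained at step 1)

A->ACC, B->BBA, C->BA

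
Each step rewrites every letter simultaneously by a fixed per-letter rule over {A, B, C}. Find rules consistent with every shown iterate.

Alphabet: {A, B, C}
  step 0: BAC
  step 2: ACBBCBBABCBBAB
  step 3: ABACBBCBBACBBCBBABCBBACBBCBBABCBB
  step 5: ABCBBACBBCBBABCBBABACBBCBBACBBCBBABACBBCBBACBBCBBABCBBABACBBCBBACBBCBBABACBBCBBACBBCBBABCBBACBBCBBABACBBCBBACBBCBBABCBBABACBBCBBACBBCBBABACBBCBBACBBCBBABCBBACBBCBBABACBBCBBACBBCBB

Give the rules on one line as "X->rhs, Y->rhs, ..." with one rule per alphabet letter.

A->AB, B->CBB, C->A

  step 2 ⇒ step 3: ACBBCBBABCBBAB ⇒ AB·A·CBB·CBB·A·CBB·CBB·AB·CBB·A·CBB·CBB·AB·CBB
    A ↦ AB
    B ↦ CBB
    C ↦ A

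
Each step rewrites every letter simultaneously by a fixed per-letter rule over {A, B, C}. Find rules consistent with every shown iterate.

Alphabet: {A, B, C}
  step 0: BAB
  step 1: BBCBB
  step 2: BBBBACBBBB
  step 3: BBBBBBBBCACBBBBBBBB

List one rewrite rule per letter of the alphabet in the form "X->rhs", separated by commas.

A->C, B->BB, C->AC

  step 2 ⇒ step 3: BBBBACBBBB ⇒ BB·BB·BB·BB·C·AC·BB·BB·BB·BB
    A ↦ C
    B ↦ BB
    C ↦ AC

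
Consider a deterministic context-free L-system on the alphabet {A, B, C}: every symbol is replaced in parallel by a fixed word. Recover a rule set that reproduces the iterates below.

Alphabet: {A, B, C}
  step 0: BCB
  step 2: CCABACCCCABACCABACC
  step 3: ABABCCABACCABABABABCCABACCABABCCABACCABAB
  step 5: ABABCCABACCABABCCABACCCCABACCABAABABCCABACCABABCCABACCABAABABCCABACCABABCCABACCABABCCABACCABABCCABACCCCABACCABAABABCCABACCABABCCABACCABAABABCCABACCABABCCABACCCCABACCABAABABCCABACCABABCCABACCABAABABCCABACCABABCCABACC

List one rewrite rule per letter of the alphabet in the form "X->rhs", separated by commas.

  step 2 ⇒ step 3: CCABACCCCABACCABACC ⇒ AB·AB·CC·ABA·CC·AB·AB·AB·AB·CC·ABA·CC·AB·AB·CC·ABA·CC·AB·AB
    A ↦ CC
    B ↦ ABA
    C ↦ AB

A->CC, B->ABA, C->AB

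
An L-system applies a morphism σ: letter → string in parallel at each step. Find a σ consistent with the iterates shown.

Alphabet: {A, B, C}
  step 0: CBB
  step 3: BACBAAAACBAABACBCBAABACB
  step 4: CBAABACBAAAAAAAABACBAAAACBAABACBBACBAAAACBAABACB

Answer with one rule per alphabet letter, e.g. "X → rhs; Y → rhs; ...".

  step 3 ⇒ step 4: BACBAAAACBAABACBCBAABACB ⇒ CB·AA·BA·CB·AA·AA·AA·AA·BA·CB·AA·AA·CB·AA·BA·CB·BA·CB·AA·AA·CB·AA·BA·CB
    A ↦ AA
    B ↦ CB
    C ↦ BA

A->AA, B->CB, C->BA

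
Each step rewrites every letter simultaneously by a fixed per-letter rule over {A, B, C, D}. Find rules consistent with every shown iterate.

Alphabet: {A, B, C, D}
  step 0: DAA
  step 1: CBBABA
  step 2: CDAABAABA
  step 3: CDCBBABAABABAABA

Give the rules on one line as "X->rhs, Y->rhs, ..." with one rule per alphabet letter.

  step 2 ⇒ step 3: CDAABAABA ⇒ CD·CB·BA·BA·A·BA·BA·A·BA
    A ↦ BA
    B ↦ A
    C ↦ CD
    D ↦ CB

A->BA, B->A, C->CD, D->CB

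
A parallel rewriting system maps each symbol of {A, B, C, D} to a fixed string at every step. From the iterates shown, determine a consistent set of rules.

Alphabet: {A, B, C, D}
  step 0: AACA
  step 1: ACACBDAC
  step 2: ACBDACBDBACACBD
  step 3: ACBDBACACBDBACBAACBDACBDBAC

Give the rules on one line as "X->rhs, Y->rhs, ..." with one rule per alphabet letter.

  step 2 ⇒ step 3: ACBDACBDBACACBD ⇒ AC·BD·BA·C·AC·BD·BA·C·BA·AC·BD·AC·BD·BA·C
    A ↦ AC
    B ↦ BA
    C ↦ BD
    D ↦ C

A->AC, B->BA, C->BD, D->C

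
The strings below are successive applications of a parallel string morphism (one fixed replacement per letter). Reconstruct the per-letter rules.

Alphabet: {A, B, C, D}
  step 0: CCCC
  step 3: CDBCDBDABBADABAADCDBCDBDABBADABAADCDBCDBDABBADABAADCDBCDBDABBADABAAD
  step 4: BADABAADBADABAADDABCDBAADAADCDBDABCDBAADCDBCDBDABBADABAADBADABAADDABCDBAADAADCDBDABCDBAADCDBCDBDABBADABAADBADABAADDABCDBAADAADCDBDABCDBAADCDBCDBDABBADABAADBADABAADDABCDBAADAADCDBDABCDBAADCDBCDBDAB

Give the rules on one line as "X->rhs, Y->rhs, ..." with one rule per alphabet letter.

  step 3 ⇒ step 4: CDBCDBDABBADABAADCDBCDBDABBADABAADCDBCDBDABBADABAADCDBCDBDABBADABAAD ⇒ BA·DAB·AAD·BA·DAB·AAD·DAB·CDB·AAD·AAD·CDB·DAB·CDB·AAD·CDB·CDB·DAB·BA·DAB·AAD·BA·DAB·AAD·DAB·CDB·AAD·AAD·CDB·DAB·CDB·AAD·CDB·CDB·DAB·BA·DAB·AAD·BA·DAB·AAD·DAB·CDB·AAD·AAD·CDB·DAB·CDB·AAD·CDB·CDB·DAB·BA·DAB·AAD·BA·DAB·AAD·DAB·CDB·AAD·AAD·CDB·DAB·CDB·AAD·CDB·CDB·DAB
    A ↦ CDB
    B ↦ AAD
    C ↦ BA
    D ↦ DAB

A->CDB, B->AAD, C->BA, D->DAB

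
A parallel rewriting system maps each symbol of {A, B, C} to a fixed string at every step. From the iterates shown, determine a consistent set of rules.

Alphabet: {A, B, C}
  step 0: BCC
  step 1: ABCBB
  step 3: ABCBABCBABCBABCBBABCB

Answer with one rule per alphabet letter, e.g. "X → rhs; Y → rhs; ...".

  step 0 ⇒ step 1: BCC ⇒ ABC·B·B
    B ↦ ABC
    C ↦ B
    A ↦ B  (constrained at step 1)

A->B, B->ABC, C->B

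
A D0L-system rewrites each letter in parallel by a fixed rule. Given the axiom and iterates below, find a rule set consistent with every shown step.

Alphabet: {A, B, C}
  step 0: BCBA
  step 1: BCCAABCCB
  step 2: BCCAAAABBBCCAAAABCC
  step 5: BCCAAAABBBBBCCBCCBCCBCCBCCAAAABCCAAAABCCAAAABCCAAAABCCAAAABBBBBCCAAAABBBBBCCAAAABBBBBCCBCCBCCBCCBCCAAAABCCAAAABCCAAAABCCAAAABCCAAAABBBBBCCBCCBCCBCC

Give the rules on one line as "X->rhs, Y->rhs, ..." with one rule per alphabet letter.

A->B, B->BCC, C->AA

  step 1 ⇒ step 2: BCCAABCCB ⇒ BCC·AA·AA·B·B·BCC·AA·AA·BCC
    A ↦ B
    B ↦ BCC
    C ↦ AA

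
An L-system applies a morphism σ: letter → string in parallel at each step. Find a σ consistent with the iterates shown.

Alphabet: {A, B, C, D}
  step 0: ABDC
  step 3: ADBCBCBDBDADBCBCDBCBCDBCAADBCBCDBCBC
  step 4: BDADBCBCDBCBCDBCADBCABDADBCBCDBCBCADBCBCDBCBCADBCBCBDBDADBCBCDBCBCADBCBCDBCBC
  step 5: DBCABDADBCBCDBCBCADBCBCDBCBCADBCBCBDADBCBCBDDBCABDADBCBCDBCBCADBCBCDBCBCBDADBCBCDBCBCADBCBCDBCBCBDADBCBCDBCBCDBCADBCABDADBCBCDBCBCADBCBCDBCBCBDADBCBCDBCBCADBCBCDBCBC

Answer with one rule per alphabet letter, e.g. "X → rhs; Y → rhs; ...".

A->BD, B->DBC, C->BC, D->A

  step 4 ⇒ step 5: BDADBCBCDBCBCDBCADBCABDADBCBCDBCBCADBCBCDBCBCADBCBCBDBDADBCBCDBCBCADBCBCDBCBC ⇒ DBC·A·BD·A·DBC·BC·DBC·BC·A·DBC·BC·DBC·BC·A·DBC·BC·BD·A·DBC·BC·BD·DBC·A·BD·A·DBC·BC·DBC·BC·A·DBC·BC·DBC·BC·BD·A·DBC·BC·DBC·BC·A·DBC·BC·DBC·BC·BD·A·DBC·BC·DBC·BC·DBC·A·DBC·A·BD·A·DBC·BC·DBC·BC·A·DBC·BC·DBC·BC·BD·A·DBC·BC·DBC·BC·A·DBC·BC·DBC·BC
    A ↦ BD
    B ↦ DBC
    C ↦ BC
    D ↦ A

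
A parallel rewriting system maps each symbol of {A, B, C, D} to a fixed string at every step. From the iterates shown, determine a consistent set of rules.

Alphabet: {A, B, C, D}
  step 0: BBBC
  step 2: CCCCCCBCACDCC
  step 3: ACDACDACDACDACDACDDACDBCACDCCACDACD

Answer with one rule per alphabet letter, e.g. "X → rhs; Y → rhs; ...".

  step 2 ⇒ step 3: CCCCCCBCACDCC ⇒ ACD·ACD·ACD·ACD·ACD·ACD·D·ACD·BC·ACD·CC·ACD·ACD
    A ↦ BC
    B ↦ D
    C ↦ ACD
    D ↦ CC

A->BC, B->D, C->ACD, D->CC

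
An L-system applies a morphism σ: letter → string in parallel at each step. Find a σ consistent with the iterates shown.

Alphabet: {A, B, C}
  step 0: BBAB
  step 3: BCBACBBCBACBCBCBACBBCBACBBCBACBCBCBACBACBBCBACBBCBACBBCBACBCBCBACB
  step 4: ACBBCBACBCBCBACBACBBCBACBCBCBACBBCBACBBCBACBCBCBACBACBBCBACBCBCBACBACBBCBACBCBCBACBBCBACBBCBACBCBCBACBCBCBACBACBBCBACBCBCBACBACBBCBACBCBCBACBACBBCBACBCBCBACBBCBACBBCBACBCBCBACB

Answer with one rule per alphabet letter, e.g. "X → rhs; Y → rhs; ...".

A->C, B->ACB, C->BCB

  step 3 ⇒ step 4: BCBACBBCBACBCBCBACBBCBACBBCBACBCBCBACBACBBCBACBBCBACBBCBACBCBCBACB ⇒ ACB·BCB·ACB·C·BCB·ACB·ACB·BCB·ACB·C·BCB·ACB·BCB·ACB·BCB·ACB·C·BCB·ACB·ACB·BCB·ACB·C·BCB·ACB·ACB·BCB·ACB·C·BCB·ACB·BCB·ACB·BCB·ACB·C·BCB·ACB·C·BCB·ACB·ACB·BCB·ACB·C·BCB·ACB·ACB·BCB·ACB·C·BCB·ACB·ACB·BCB·ACB·C·BCB·ACB·BCB·ACB·BCB·ACB·C·BCB·ACB
    A ↦ C
    B ↦ ACB
    C ↦ BCB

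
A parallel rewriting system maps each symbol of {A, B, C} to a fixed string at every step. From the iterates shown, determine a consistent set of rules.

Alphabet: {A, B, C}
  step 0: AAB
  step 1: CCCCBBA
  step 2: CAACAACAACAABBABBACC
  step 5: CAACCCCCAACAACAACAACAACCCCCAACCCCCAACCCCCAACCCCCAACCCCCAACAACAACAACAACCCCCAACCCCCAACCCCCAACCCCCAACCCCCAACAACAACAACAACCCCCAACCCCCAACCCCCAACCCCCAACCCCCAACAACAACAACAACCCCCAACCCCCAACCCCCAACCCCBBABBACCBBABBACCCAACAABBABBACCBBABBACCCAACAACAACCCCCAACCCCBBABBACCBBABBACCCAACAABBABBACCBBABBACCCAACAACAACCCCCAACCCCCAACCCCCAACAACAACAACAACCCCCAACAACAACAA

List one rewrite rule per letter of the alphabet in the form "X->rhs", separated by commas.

  step 1 ⇒ step 2: CCCCBBA ⇒ CAA·CAA·CAA·CAA·BBA·BBA·CC
    A ↦ CC
    B ↦ BBA
    C ↦ CAA

A->CC, B->BBA, C->CAA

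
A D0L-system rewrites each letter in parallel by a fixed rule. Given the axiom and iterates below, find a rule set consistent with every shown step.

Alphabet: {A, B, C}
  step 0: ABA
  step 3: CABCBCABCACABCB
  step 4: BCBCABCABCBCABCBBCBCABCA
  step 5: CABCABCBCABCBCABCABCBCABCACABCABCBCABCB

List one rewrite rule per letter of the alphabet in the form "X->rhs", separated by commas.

  step 4 ⇒ step 5: BCBCABCABCBCABCBBCBCABCA ⇒ CA·B·CA·B·CB·CA·B·CB·CA·B·CA·B·CB·CA·B·CA·CA·B·CA·B·CB·CA·B·CB
    A ↦ CB
    B ↦ CA
    C ↦ B

A->CB, B->CA, C->B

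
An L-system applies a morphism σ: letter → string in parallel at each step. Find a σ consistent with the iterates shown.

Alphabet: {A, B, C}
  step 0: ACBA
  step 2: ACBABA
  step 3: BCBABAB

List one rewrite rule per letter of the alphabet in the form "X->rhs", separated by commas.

A->B, B->A, C->CB

  step 2 ⇒ step 3: ACBABA ⇒ B·CB·A·B·A·B
    A ↦ B
    B ↦ A
    C ↦ CB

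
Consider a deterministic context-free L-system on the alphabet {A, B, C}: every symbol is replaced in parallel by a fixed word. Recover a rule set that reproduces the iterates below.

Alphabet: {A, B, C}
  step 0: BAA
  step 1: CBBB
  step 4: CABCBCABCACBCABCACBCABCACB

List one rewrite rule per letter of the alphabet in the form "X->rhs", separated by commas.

  step 0 ⇒ step 1: BAA ⇒ CB·B·B
    A ↦ B
    B ↦ CB
    C ↦ CA  (constrained at step 1)

A->B, B->CB, C->CA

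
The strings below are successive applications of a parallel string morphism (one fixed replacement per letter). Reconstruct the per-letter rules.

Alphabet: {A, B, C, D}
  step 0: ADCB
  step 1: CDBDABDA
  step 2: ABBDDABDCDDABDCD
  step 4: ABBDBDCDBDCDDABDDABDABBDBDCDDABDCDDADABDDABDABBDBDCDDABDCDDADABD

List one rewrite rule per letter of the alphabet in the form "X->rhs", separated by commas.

  step 1 ⇒ step 2: CDBDABDA ⇒ AB·BD·DA·BD·CD·DA·BD·CD
    A ↦ CD
    B ↦ DA
    C ↦ AB
    D ↦ BD

A->CD, B->DA, C->AB, D->BD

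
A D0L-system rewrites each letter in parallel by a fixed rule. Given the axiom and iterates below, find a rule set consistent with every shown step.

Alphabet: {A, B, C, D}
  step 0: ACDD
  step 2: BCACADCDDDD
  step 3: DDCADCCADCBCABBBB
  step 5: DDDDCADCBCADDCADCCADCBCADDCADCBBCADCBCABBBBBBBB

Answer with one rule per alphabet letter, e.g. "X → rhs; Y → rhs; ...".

A->DC, B->DD, C->CA, D->B

  step 2 ⇒ step 3: BCACADCDDDD ⇒ DD·CA·DC·CA·DC·B·CA·B·B·B·B
    A ↦ DC
    B ↦ DD
    C ↦ CA
    D ↦ B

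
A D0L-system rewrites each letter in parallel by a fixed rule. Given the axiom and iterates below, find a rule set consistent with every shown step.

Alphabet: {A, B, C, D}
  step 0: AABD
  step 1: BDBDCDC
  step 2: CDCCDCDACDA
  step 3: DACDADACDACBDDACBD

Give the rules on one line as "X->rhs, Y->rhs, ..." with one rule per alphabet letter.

  step 2 ⇒ step 3: CDCCDCDACDA ⇒ DA·C·DA·DA·C·DA·C·BD·DA·C·BD
    A ↦ BD
    C ↦ DA
    D ↦ C
  step 0 ⇒ step 1: AABD ⇒ BD·BD·CD·C
    B ↦ CD

A->BD, B->CD, C->DA, D->C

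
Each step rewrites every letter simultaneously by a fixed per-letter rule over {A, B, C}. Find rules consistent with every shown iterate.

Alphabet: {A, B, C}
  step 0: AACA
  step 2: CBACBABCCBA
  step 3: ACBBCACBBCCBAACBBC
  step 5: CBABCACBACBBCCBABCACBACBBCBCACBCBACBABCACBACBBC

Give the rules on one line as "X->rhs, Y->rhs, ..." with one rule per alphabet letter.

A->BC, B->CB, C->A

  step 2 ⇒ step 3: CBACBABCCBA ⇒ A·CB·BC·A·CB·BC·CB·A·A·CB·BC
    A ↦ BC
    B ↦ CB
    C ↦ A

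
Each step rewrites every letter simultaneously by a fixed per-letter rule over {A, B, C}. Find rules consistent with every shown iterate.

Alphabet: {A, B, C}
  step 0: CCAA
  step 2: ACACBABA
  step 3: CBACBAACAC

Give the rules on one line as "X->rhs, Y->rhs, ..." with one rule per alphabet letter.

  step 2 ⇒ step 3: ACACBABA ⇒ C·BA·C·BA·A·C·A·C
    A ↦ C
    B ↦ A
    C ↦ BA

A->C, B->A, C->BA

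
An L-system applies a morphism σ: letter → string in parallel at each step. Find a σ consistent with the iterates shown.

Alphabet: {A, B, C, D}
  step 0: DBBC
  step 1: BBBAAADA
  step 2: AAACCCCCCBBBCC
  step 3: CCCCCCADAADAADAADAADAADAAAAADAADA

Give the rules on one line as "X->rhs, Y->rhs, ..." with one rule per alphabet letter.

  step 2 ⇒ step 3: AAACCCCCCBBBCC ⇒ CC·CC·CC·ADA·ADA·ADA·ADA·ADA·ADA·A·A·A·ADA·ADA
    A ↦ CC
    B ↦ A
    C ↦ ADA
  step 0 ⇒ step 1: DBBC ⇒ BBB·A·A·ADA
    D ↦ BBB

A->CC, B->A, C->ADA, D->BBB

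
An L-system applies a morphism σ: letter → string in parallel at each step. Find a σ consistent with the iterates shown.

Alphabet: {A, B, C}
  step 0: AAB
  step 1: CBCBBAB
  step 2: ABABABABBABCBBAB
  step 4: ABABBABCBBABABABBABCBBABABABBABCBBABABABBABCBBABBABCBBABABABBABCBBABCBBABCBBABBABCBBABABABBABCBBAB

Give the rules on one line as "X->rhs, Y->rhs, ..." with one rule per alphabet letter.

A->CB, B->BAB, C->A

  step 1 ⇒ step 2: CBCBBAB ⇒ A·BAB·A·BAB·BAB·CB·BAB
    A ↦ CB
    B ↦ BAB
    C ↦ A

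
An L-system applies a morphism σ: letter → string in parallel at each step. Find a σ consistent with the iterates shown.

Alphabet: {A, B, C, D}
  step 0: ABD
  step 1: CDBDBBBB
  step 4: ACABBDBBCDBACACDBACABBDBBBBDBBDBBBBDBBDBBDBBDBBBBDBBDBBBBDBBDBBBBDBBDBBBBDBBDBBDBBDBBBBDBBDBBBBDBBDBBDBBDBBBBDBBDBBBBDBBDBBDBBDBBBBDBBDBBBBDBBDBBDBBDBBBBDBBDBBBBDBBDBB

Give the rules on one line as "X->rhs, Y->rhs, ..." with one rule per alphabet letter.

  step 0 ⇒ step 1: ABD ⇒ CDB·DBB·BB
    A ↦ CDB
    B ↦ DBB
    D ↦ BB
    C ↦ ACA  (constrained at step 1)

A->CDB, B->DBB, C->ACA, D->BB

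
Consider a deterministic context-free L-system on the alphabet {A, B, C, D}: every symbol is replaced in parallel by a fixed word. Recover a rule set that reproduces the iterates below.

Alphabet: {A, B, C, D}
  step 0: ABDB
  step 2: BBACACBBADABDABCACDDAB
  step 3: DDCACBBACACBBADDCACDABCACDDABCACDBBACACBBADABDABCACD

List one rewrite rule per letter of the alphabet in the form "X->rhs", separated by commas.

A->CAC, B->D, C->BBA, D->DAB

  step 2 ⇒ step 3: BBACACBBADABDABCACDDAB ⇒ D·D·CAC·BBA·CAC·BBA·D·D·CAC·DAB·CAC·D·DAB·CAC·D·BBA·CAC·BBA·DAB·DAB·CAC·D
    A ↦ CAC
    B ↦ D
    C ↦ BBA
    D ↦ DAB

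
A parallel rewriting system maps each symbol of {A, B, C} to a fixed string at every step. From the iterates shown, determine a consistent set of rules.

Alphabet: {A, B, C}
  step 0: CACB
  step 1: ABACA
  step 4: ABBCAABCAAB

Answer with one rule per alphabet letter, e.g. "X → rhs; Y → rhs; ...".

A->B, B->CA, C->A

  step 0 ⇒ step 1: CACB ⇒ A·B·A·CA
    A ↦ B
    B ↦ CA
    C ↦ A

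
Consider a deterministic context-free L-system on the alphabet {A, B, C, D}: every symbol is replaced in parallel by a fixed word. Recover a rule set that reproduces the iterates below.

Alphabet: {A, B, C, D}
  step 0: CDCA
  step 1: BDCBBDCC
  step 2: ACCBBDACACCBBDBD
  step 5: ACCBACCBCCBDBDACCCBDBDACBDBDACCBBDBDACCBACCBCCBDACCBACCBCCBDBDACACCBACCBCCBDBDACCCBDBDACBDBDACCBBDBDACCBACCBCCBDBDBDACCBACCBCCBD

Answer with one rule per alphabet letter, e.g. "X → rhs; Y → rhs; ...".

A->CC, B->AC, C->BD, D->CB

  step 1 ⇒ step 2: BDCBBDCC ⇒ AC·CB·BD·AC·AC·CB·BD·BD
    B ↦ AC
    C ↦ BD
    D ↦ CB
  step 0 ⇒ step 1: CDCA ⇒ BD·CB·BD·CC
    A ↦ CC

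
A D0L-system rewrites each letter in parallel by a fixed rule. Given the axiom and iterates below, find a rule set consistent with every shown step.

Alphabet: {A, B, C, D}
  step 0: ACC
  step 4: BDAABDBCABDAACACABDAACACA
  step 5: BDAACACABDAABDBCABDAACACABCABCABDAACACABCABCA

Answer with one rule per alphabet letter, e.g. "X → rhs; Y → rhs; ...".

  step 4 ⇒ step 5: BDAABDBCABDAACACABDAACACA ⇒ BD·AA·CA·CA·BD·AA·BD·B·CA·BD·AA·CA·CA·B·CA·B·CA·BD·AA·CA·CA·B·CA·B·CA
    A ↦ CA
    B ↦ BD
    C ↦ B
    D ↦ AA

A->CA, B->BD, C->B, D->AA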